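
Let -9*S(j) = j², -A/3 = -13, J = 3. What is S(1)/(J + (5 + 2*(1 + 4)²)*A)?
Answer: -1/19332 ≈ -5.1728e-5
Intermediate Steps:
A = 39 (A = -3*(-13) = 39)
S(j) = -j²/9
S(1)/(J + (5 + 2*(1 + 4)²)*A) = (-⅑*1²)/(3 + (5 + 2*(1 + 4)²)*39) = (-⅑*1)/(3 + (5 + 2*5²)*39) = -1/(9*(3 + (5 + 2*25)*39)) = -1/(9*(3 + (5 + 50)*39)) = -1/(9*(3 + 55*39)) = -1/(9*(3 + 2145)) = -⅑/2148 = -⅑*1/2148 = -1/19332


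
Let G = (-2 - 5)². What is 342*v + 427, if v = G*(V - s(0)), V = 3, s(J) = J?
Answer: 50701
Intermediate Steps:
G = 49 (G = (-7)² = 49)
v = 147 (v = 49*(3 - 1*0) = 49*(3 + 0) = 49*3 = 147)
342*v + 427 = 342*147 + 427 = 50274 + 427 = 50701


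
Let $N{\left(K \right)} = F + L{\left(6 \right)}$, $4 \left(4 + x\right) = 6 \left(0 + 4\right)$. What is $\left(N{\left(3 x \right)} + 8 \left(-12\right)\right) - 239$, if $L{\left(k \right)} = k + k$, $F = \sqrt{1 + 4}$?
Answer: $-323 + \sqrt{5} \approx -320.76$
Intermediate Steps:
$F = \sqrt{5} \approx 2.2361$
$x = 2$ ($x = -4 + \frac{6 \left(0 + 4\right)}{4} = -4 + \frac{6 \cdot 4}{4} = -4 + \frac{1}{4} \cdot 24 = -4 + 6 = 2$)
$L{\left(k \right)} = 2 k$
$N{\left(K \right)} = 12 + \sqrt{5}$ ($N{\left(K \right)} = \sqrt{5} + 2 \cdot 6 = \sqrt{5} + 12 = 12 + \sqrt{5}$)
$\left(N{\left(3 x \right)} + 8 \left(-12\right)\right) - 239 = \left(\left(12 + \sqrt{5}\right) + 8 \left(-12\right)\right) - 239 = \left(\left(12 + \sqrt{5}\right) - 96\right) - 239 = \left(-84 + \sqrt{5}\right) - 239 = -323 + \sqrt{5}$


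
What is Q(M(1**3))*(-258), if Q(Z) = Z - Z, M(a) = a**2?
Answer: 0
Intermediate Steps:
Q(Z) = 0
Q(M(1**3))*(-258) = 0*(-258) = 0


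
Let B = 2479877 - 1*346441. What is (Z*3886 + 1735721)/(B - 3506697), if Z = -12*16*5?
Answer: 1994839/1373261 ≈ 1.4526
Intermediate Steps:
Z = -960 (Z = -192*5 = -960)
B = 2133436 (B = 2479877 - 346441 = 2133436)
(Z*3886 + 1735721)/(B - 3506697) = (-960*3886 + 1735721)/(2133436 - 3506697) = (-3730560 + 1735721)/(-1373261) = -1994839*(-1/1373261) = 1994839/1373261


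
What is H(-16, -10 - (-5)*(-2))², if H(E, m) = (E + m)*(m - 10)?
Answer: 1166400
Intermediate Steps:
H(E, m) = (-10 + m)*(E + m) (H(E, m) = (E + m)*(-10 + m) = (-10 + m)*(E + m))
H(-16, -10 - (-5)*(-2))² = ((-10 - (-5)*(-2))² - 10*(-16) - 10*(-10 - (-5)*(-2)) - 16*(-10 - (-5)*(-2)))² = ((-10 - 1*10)² + 160 - 10*(-10 - 1*10) - 16*(-10 - 1*10))² = ((-10 - 10)² + 160 - 10*(-10 - 10) - 16*(-10 - 10))² = ((-20)² + 160 - 10*(-20) - 16*(-20))² = (400 + 160 + 200 + 320)² = 1080² = 1166400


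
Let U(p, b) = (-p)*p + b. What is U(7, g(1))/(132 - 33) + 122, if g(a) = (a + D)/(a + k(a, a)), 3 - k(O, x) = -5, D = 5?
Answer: 36089/297 ≈ 121.51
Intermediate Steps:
k(O, x) = 8 (k(O, x) = 3 - 1*(-5) = 3 + 5 = 8)
g(a) = (5 + a)/(8 + a) (g(a) = (a + 5)/(a + 8) = (5 + a)/(8 + a))
U(p, b) = b - p**2 (U(p, b) = -p**2 + b = b - p**2)
U(7, g(1))/(132 - 33) + 122 = ((5 + 1)/(8 + 1) - 1*7**2)/(132 - 33) + 122 = (6/9 - 1*49)/99 + 122 = ((1/9)*6 - 49)*(1/99) + 122 = (2/3 - 49)*(1/99) + 122 = -145/3*1/99 + 122 = -145/297 + 122 = 36089/297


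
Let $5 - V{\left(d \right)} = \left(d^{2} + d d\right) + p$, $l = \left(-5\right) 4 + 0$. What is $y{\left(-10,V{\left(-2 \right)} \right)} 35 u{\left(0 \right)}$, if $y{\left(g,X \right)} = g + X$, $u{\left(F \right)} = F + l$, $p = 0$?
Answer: $9100$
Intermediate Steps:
$l = -20$ ($l = -20 + 0 = -20$)
$V{\left(d \right)} = 5 - 2 d^{2}$ ($V{\left(d \right)} = 5 - \left(\left(d^{2} + d d\right) + 0\right) = 5 - \left(\left(d^{2} + d^{2}\right) + 0\right) = 5 - \left(2 d^{2} + 0\right) = 5 - 2 d^{2}$)
$u{\left(F \right)} = -20 + F$ ($u{\left(F \right)} = F - 20 = -20 + F$)
$y{\left(g,X \right)} = X + g$
$y{\left(-10,V{\left(-2 \right)} \right)} 35 u{\left(0 \right)} = \left(\left(5 - 2 \left(-2\right)^{2}\right) - 10\right) 35 \left(-20 + 0\right) = \left(\left(5 - 8\right) - 10\right) 35 \left(-20\right) = \left(-3 - 10\right) 35 \left(-20\right) = \left(-13\right) 35 \left(-20\right) = \left(-455\right) \left(-20\right) = 9100$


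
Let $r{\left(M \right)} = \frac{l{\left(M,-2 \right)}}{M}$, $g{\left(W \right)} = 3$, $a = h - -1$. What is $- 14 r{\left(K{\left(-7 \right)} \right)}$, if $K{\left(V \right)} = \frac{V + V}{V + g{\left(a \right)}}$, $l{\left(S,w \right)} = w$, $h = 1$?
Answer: $8$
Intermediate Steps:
$a = 2$ ($a = 1 - -1 = 1 + 1 = 2$)
$K{\left(V \right)} = \frac{2 V}{3 + V}$ ($K{\left(V \right)} = \frac{V + V}{V + 3} = \frac{2 V}{3 + V}$)
$r{\left(M \right)} = - \frac{2}{M}$
$- 14 r{\left(K{\left(-7 \right)} \right)} = - 14 \left(- \frac{2}{2 \left(-7\right) \frac{1}{3 - 7}}\right) = - 14 \left(- \frac{2}{2 \left(-7\right) \frac{1}{-4}}\right) = - 14 \left(- \frac{2}{2 \left(-7\right) \left(- \frac{1}{4}\right)}\right) = - 14 \left(- \frac{2}{\frac{7}{2}}\right) = - 14 \left(\left(-2\right) \frac{2}{7}\right) = \left(-14\right) \left(- \frac{4}{7}\right) = 8$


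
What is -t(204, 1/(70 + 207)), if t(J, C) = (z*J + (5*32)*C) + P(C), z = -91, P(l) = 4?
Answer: 5140960/277 ≈ 18559.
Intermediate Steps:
t(J, C) = 4 - 91*J + 160*C (t(J, C) = (-91*J + (5*32)*C) + 4 = (-91*J + 160*C) + 4 = 4 - 91*J + 160*C)
-t(204, 1/(70 + 207)) = -(4 - 91*204 + 160/(70 + 207)) = -(4 - 18564 + 160/277) = -1*(-5140960/277) = 5140960/277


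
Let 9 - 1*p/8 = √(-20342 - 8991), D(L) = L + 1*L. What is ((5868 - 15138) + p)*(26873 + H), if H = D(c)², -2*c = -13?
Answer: -248732316 - 216336*I*√29333 ≈ -2.4873e+8 - 3.7052e+7*I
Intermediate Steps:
c = 13/2 (c = -½*(-13) = 13/2 ≈ 6.5000)
D(L) = 2*L (D(L) = L + L = 2*L)
H = 169 (H = (2*(13/2))² = 13² = 169)
p = 72 - 8*I*√29333 (p = 72 - 8*√(-20342 - 8991) = 72 - 8*I*√29333 ≈ 72.0 - 1370.2*I)
((5868 - 15138) + p)*(26873 + H) = ((5868 - 15138) + (72 - 8*I*√29333))*(26873 + 169) = (-9270 + (72 - 8*I*√29333))*27042 = (-9198 - 8*I*√29333)*27042 = -248732316 - 216336*I*√29333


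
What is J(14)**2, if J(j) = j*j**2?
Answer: 7529536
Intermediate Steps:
J(j) = j**3
J(14)**2 = (14**3)**2 = 2744**2 = 7529536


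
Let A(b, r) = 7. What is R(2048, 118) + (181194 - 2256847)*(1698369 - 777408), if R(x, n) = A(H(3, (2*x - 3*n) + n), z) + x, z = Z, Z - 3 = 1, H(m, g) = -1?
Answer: -1911595460478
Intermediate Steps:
Z = 4 (Z = 3 + 1 = 4)
z = 4
R(x, n) = 7 + x
R(2048, 118) + (181194 - 2256847)*(1698369 - 777408) = (7 + 2048) + (181194 - 2256847)*(1698369 - 777408) = 2055 - 2075653*920961 = 2055 - 1911595462533 = -1911595460478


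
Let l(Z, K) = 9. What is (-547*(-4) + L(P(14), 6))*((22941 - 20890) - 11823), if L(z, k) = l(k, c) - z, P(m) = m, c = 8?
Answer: -21332276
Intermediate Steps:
L(z, k) = 9 - z
(-547*(-4) + L(P(14), 6))*((22941 - 20890) - 11823) = (-547*(-4) + (9 - 1*14))*((22941 - 20890) - 11823) = (2188 + (9 - 14))*(2051 - 11823) = (2188 - 5)*(-9772) = 2183*(-9772) = -21332276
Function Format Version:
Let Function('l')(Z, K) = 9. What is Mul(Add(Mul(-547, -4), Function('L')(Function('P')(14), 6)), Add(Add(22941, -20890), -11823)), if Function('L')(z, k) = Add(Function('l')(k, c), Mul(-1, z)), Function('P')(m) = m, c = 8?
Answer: -21332276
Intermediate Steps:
Function('L')(z, k) = Add(9, Mul(-1, z))
Mul(Add(Mul(-547, -4), Function('L')(Function('P')(14), 6)), Add(Add(22941, -20890), -11823)) = Mul(Add(Mul(-547, -4), Add(9, Mul(-1, 14))), Add(Add(22941, -20890), -11823)) = Mul(Add(2188, Add(9, -14)), Add(2051, -11823)) = Mul(Add(2188, -5), -9772) = Mul(2183, -9772) = -21332276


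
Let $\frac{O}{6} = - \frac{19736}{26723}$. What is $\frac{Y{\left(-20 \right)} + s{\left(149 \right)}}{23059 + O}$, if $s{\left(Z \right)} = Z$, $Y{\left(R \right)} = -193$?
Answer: $- \frac{106892}{56007931} \approx -0.0019085$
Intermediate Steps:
$O = - \frac{118416}{26723}$ ($O = 6 \left(- \frac{19736}{26723}\right) = - \frac{118416}{26723} \approx -4.4312$)
$\frac{Y{\left(-20 \right)} + s{\left(149 \right)}}{23059 + O} = \frac{-193 + 149}{23059 - \frac{118416}{26723}} = - \frac{44}{\frac{616087241}{26723}} = \left(-44\right) \frac{26723}{616087241} = - \frac{106892}{56007931}$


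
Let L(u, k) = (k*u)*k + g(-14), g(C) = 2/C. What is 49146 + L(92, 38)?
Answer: 1273957/7 ≈ 1.8199e+5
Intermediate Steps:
L(u, k) = -⅐ + u*k² (L(u, k) = (k*u)*k + 2/(-14) = u*k² + 2*(-1/14) = u*k² - ⅐ = -⅐ + u*k²)
49146 + L(92, 38) = 49146 + (-⅐ + 92*38²) = 49146 + (-⅐ + 92*1444) = 49146 + (-⅐ + 132848) = 49146 + 929935/7 = 1273957/7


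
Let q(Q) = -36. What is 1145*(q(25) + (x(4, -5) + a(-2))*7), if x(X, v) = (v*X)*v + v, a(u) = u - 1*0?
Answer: 704175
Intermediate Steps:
a(u) = u (a(u) = u + 0 = u)
x(X, v) = v + X*v**2 (x(X, v) = (X*v)*v + v = X*v**2 + v = v + X*v**2)
1145*(q(25) + (x(4, -5) + a(-2))*7) = 1145*(-36 + (-5*(1 + 4*(-5)) - 2)*7) = 1145*(-36 + (-5*(1 - 20) - 2)*7) = 1145*(-36 + (-5*(-19) - 2)*7) = 1145*(-36 + (95 - 2)*7) = 1145*(-36 + 93*7) = 1145*(-36 + 651) = 1145*615 = 704175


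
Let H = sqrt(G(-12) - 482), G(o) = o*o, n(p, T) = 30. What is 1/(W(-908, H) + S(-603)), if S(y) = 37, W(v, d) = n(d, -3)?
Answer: 1/67 ≈ 0.014925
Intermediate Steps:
G(o) = o**2
H = 13*I*sqrt(2) (H = sqrt((-12)**2 - 482) = sqrt(144 - 482) = sqrt(-338) = 13*I*sqrt(2) ≈ 18.385*I)
W(v, d) = 30
1/(W(-908, H) + S(-603)) = 1/(30 + 37) = 1/67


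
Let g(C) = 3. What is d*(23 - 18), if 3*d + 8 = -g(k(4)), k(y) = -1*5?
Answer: -55/3 ≈ -18.333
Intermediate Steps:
k(y) = -5
d = -11/3 (d = -8/3 + (-1*3)/3 = -8/3 + (⅓)*(-3) = -8/3 - 1 = -11/3 ≈ -3.6667)
d*(23 - 18) = -11*(23 - 18)/3 = -11/3*5 = -55/3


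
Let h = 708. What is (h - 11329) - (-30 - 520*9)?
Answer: -5911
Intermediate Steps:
(h - 11329) - (-30 - 520*9) = (708 - 11329) - (-30 - 520*9) = -10621 - (-30 - 65*72) = -10621 - (-30 - 4680) = -10621 - 1*(-4710) = -10621 + 4710 = -5911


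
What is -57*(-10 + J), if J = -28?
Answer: 2166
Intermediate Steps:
-57*(-10 + J) = -57*(-10 - 28) = -57*(-38) = 2166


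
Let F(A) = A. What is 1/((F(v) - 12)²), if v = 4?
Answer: 1/64 ≈ 0.015625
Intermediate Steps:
1/((F(v) - 12)²) = 1/((4 - 12)²) = 1/((-8)²) = 1/64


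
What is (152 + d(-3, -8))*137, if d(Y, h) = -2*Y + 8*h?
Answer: 12878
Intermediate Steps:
(152 + d(-3, -8))*137 = (152 + (-2*(-3) + 8*(-8)))*137 = (152 + (6 - 64))*137 = (152 - 58)*137 = 94*137 = 12878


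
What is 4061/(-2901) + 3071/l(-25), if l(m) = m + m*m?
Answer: 2157457/580200 ≈ 3.7185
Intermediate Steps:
l(m) = m + m²
4061/(-2901) + 3071/l(-25) = 4061/(-2901) + 3071/((-25*(1 - 25))) = 4061*(-1/2901) + 3071/((-25*(-24))) = -4061/2901 + 3071/600 = 2157457/580200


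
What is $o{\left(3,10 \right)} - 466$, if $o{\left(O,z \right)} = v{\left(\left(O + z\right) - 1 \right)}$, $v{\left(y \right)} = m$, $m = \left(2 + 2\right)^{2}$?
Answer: $-450$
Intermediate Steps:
$m = 16$ ($m = 4^{2} = 16$)
$v{\left(y \right)} = 16$
$o{\left(O,z \right)} = 16$
$o{\left(3,10 \right)} - 466 = 16 - 466 = -450$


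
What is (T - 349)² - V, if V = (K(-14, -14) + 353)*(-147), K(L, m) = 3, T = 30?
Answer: 154093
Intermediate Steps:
V = -52332 (V = (3 + 353)*(-147) = 356*(-147) = -52332)
(T - 349)² - V = (30 - 349)² - 1*(-52332) = (-319)² + 52332 = 101761 + 52332 = 154093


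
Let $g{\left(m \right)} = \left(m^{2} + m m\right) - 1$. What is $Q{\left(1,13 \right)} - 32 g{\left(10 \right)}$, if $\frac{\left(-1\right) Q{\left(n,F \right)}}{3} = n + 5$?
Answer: $-6386$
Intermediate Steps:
$Q{\left(n,F \right)} = -15 - 3 n$ ($Q{\left(n,F \right)} = - 3 \left(n + 5\right) = - 3 \left(5 + n\right) = -15 - 3 n$)
$g{\left(m \right)} = -1 + 2 m^{2}$ ($g{\left(m \right)} = \left(m^{2} + m^{2}\right) - 1 = 2 m^{2} - 1 = -1 + 2 m^{2}$)
$Q{\left(1,13 \right)} - 32 g{\left(10 \right)} = \left(-15 - 3\right) - 32 \left(-1 + 2 \cdot 10^{2}\right) = \left(-15 - 3\right) - 32 \left(-1 + 2 \cdot 100\right) = -18 - 32 \left(-1 + 200\right) = -18 - 6368 = -6386$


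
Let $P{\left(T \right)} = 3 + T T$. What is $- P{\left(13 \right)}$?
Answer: $-172$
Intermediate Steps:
$P{\left(T \right)} = 3 + T^{2}$
$- P{\left(13 \right)} = - (3 + 13^{2}) = - (3 + 169) = \left(-1\right) 172 = -172$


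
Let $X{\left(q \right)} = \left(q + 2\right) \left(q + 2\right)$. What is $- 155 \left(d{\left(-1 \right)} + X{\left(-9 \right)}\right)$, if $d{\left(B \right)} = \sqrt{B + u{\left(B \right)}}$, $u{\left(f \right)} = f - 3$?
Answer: $-7595 - 155 i \sqrt{5} \approx -7595.0 - 346.59 i$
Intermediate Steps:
$u{\left(f \right)} = -3 + f$
$d{\left(B \right)} = \sqrt{-3 + 2 B}$ ($d{\left(B \right)} = \sqrt{B + \left(-3 + B\right)} = \sqrt{-3 + 2 B}$)
$X{\left(q \right)} = \left(2 + q\right)^{2}$ ($X{\left(q \right)} = \left(2 + q\right) \left(2 + q\right) = \left(2 + q\right)^{2}$)
$- 155 \left(d{\left(-1 \right)} + X{\left(-9 \right)}\right) = - 155 \left(\sqrt{-3 + 2 \left(-1\right)} + \left(2 - 9\right)^{2}\right) = - 155 \left(\sqrt{-3 - 2} + \left(-7\right)^{2}\right) = - 155 \left(\sqrt{-5} + 49\right) = - 155 \left(i \sqrt{5} + 49\right) = - 155 \left(49 + i \sqrt{5}\right) = -7595 - 155 i \sqrt{5}$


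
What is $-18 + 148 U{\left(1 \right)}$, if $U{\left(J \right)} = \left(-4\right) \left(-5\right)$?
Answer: $2942$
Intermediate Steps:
$U{\left(J \right)} = 20$
$-18 + 148 U{\left(1 \right)} = -18 + 148 \cdot 20 = -18 + 2960 = 2942$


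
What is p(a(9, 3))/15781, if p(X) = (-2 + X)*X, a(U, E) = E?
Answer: 3/15781 ≈ 0.00019010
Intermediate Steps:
p(X) = X*(-2 + X)
p(a(9, 3))/15781 = (3*(-2 + 3))/15781 = (3*1)*(1/15781) = 3*(1/15781) = 3/15781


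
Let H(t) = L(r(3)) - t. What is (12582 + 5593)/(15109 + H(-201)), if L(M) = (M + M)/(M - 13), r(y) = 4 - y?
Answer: 109050/91859 ≈ 1.1871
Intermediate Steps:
L(M) = 2*M/(-13 + M) (L(M) = (2*M)/(-13 + M) = 2*M/(-13 + M))
H(t) = -⅙ - t (H(t) = 2*(4 - 1*3)/(-13 + (4 - 1*3)) - t = 2*(4 - 3)/(-13 + (4 - 3)) - t = 2*1/(-13 + 1) - t = 2*1/(-12) - t = 2*1*(-1/12) - t = -⅙ - t)
(12582 + 5593)/(15109 + H(-201)) = (12582 + 5593)/(15109 + (-⅙ - 1*(-201))) = 18175/(15109 + (-⅙ + 201)) = 18175/(15109 + 1205/6) = 18175/(91859/6) = 18175*(6/91859) = 109050/91859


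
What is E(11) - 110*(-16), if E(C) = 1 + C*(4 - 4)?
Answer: 1761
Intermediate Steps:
E(C) = 1 (E(C) = 1 + C*0 = 1 + 0 = 1)
E(11) - 110*(-16) = 1 - 110*(-16) = 1 + 1760 = 1761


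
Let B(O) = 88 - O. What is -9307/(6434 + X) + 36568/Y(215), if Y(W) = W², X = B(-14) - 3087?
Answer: -304093043/159430025 ≈ -1.9074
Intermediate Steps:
X = -2985 (X = (88 - 1*(-14)) - 3087 = (88 + 14) - 3087 = 102 - 3087 = -2985)
-9307/(6434 + X) + 36568/Y(215) = -9307/(6434 - 2985) + 36568/(215²) = -9307/3449 + 36568/46225 = -304093043/159430025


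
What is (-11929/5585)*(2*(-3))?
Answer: 71574/5585 ≈ 12.815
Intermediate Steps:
(-11929/5585)*(2*(-3)) = -11929*1/5585*(-6) = -11929/5585*(-6) = 71574/5585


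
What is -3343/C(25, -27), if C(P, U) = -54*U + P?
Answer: -3343/1483 ≈ -2.2542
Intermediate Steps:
C(P, U) = P - 54*U
-3343/C(25, -27) = -3343/(25 - 54*(-27)) = -3343/(25 + 1458) = -3343/1483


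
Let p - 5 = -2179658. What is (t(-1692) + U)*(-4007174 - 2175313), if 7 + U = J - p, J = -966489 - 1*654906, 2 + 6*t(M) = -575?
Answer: -6901570002141/2 ≈ -3.4508e+12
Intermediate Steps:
p = -2179653 (p = 5 - 2179658 = -2179653)
t(M) = -577/6 (t(M) = -⅓ + (⅙)*(-575) = -⅓ - 575/6 = -577/6)
J = -1621395 (J = -966489 - 654906 = -1621395)
U = 558251 (U = -7 + (-1621395 - 1*(-2179653)) = -7 + (-1621395 + 2179653) = -7 + 558258 = 558251)
(t(-1692) + U)*(-4007174 - 2175313) = (-577/6 + 558251)*(-4007174 - 2175313) = (3348929/6)*(-6182487) = -6901570002141/2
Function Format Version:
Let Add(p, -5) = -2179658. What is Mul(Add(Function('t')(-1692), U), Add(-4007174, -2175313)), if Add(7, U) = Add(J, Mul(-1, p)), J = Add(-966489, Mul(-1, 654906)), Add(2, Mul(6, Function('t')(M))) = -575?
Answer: Rational(-6901570002141, 2) ≈ -3.4508e+12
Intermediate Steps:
p = -2179653 (p = Add(5, -2179658) = -2179653)
Function('t')(M) = Rational(-577, 6) (Function('t')(M) = Add(Rational(-1, 3), Mul(Rational(1, 6), -575)) = Add(Rational(-1, 3), Rational(-575, 6)) = Rational(-577, 6))
J = -1621395 (J = Add(-966489, -654906) = -1621395)
U = 558251 (U = Add(-7, Add(-1621395, Mul(-1, -2179653))) = Add(-7, Add(-1621395, 2179653)) = Add(-7, 558258) = 558251)
Mul(Add(Function('t')(-1692), U), Add(-4007174, -2175313)) = Mul(Add(Rational(-577, 6), 558251), Add(-4007174, -2175313)) = Mul(Rational(3348929, 6), -6182487) = Rational(-6901570002141, 2)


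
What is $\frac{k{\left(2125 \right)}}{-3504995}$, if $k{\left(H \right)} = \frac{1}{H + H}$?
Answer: $- \frac{1}{14896228750} \approx -6.7131 \cdot 10^{-11}$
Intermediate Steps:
$k{\left(H \right)} = \frac{1}{2 H}$
$\frac{k{\left(2125 \right)}}{-3504995} = \frac{\frac{1}{2} \cdot \frac{1}{2125}}{-3504995} = \frac{1}{2} \cdot \frac{1}{2125} \left(- \frac{1}{3504995}\right) = \frac{1}{4250} \left(- \frac{1}{3504995}\right) = - \frac{1}{14896228750}$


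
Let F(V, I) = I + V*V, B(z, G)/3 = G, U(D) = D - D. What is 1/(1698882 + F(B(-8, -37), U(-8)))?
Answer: 1/1711203 ≈ 5.8438e-7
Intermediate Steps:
U(D) = 0
B(z, G) = 3*G
F(V, I) = I + V**2
1/(1698882 + F(B(-8, -37), U(-8))) = 1/(1698882 + (0 + (3*(-37))**2)) = 1/(1698882 + (0 + (-111)**2)) = 1/(1698882 + (0 + 12321)) = 1/(1698882 + 12321) = 1/1711203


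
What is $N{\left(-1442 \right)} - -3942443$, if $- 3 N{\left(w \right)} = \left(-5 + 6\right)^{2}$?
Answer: $\frac{11827328}{3} \approx 3.9424 \cdot 10^{6}$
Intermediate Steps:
$N{\left(w \right)} = - \frac{1}{3}$ ($N{\left(w \right)} = - \frac{\left(-5 + 6\right)^{2}}{3} = - \frac{1^{2}}{3} = \left(- \frac{1}{3}\right) 1 = - \frac{1}{3}$)
$N{\left(-1442 \right)} - -3942443 = - \frac{1}{3} - -3942443 = - \frac{1}{3} + 3942443 = \frac{11827328}{3}$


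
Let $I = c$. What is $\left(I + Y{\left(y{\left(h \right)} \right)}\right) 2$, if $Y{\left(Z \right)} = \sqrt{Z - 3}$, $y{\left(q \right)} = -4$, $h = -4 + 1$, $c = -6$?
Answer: $-12 + 2 i \sqrt{7} \approx -12.0 + 5.2915 i$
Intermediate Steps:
$I = -6$
$h = -3$
$Y{\left(Z \right)} = \sqrt{-3 + Z}$
$\left(I + Y{\left(y{\left(h \right)} \right)}\right) 2 = \left(-6 + \sqrt{-3 - 4}\right) 2 = \left(-6 + \sqrt{-7}\right) 2 = \left(-6 + i \sqrt{7}\right) 2 = -12 + 2 i \sqrt{7}$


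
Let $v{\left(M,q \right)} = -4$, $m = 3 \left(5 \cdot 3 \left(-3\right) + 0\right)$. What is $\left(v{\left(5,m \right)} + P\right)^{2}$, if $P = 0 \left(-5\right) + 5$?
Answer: $1$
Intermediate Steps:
$P = 5$ ($P = 0 + 5 = 5$)
$m = -135$ ($m = 3 \left(15 \left(-3\right) + 0\right) = 3 \left(-45 + 0\right) = 3 \left(-45\right) = -135$)
$\left(v{\left(5,m \right)} + P\right)^{2} = \left(-4 + 5\right)^{2} = 1^{2} = 1$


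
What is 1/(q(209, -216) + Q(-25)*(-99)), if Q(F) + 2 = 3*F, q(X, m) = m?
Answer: 1/7407 ≈ 0.00013501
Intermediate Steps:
Q(F) = -2 + 3*F
1/(q(209, -216) + Q(-25)*(-99)) = 1/(-216 + (-2 + 3*(-25))*(-99)) = 1/(-216 + (-2 - 75)*(-99)) = 1/(-216 - 77*(-99)) = 1/(-216 + 7623) = 1/7407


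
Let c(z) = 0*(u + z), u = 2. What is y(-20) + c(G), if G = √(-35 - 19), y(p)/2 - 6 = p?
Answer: -28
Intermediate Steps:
y(p) = 12 + 2*p
G = 3*I*√6 (G = √(-54) = 3*I*√6 ≈ 7.3485*I)
c(z) = 0 (c(z) = 0*(2 + z) = 0)
y(-20) + c(G) = (12 + 2*(-20)) + 0 = (12 - 40) + 0 = -28 + 0 = -28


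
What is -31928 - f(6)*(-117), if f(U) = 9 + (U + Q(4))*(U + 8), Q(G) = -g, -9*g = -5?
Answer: -21957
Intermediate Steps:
g = 5/9 (g = -⅑*(-5) = 5/9 ≈ 0.55556)
Q(G) = -5/9 (Q(G) = -1*5/9 = -5/9)
f(U) = 9 + (8 + U)*(-5/9 + U) (f(U) = 9 + (U - 5/9)*(U + 8) = 9 + (-5/9 + U)*(8 + U) = 9 + (8 + U)*(-5/9 + U))
-31928 - f(6)*(-117) = -31928 - (41/9 + 6² + (67/9)*6)*(-117) = -31928 - (41/9 + 36 + 134/3)*(-117) = -31928 - 767*(-117)/9 = -31928 - 1*(-9971) = -31928 + 9971 = -21957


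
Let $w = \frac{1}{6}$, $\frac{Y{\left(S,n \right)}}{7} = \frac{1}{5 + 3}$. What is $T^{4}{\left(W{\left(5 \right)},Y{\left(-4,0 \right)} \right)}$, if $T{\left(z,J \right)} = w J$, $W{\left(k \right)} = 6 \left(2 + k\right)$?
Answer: $\frac{2401}{5308416} \approx 0.0004523$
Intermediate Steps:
$Y{\left(S,n \right)} = \frac{7}{8}$ ($Y{\left(S,n \right)} = \frac{7}{5 + 3} = \frac{7}{8}$)
$W{\left(k \right)} = 12 + 6 k$
$w = \frac{1}{6} \approx 0.16667$
$T{\left(z,J \right)} = \frac{J}{6}$
$T^{4}{\left(W{\left(5 \right)},Y{\left(-4,0 \right)} \right)} = \left(\frac{1}{6} \cdot \frac{7}{8}\right)^{4} = \left(\frac{7}{48}\right)^{4} = \frac{2401}{5308416}$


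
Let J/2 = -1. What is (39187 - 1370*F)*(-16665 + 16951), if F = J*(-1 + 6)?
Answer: 15125682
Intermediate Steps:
J = -2 (J = 2*(-1) = -2)
F = -10 (F = -2*(-1 + 6) = -2*5 = -10)
(39187 - 1370*F)*(-16665 + 16951) = (39187 - 1370*(-10))*(-16665 + 16951) = (39187 + 13700)*286 = 52887*286 = 15125682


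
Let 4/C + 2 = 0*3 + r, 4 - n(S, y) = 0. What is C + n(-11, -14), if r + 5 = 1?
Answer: 10/3 ≈ 3.3333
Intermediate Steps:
r = -4 (r = -5 + 1 = -4)
n(S, y) = 4 (n(S, y) = 4 - 1*0 = 4 + 0 = 4)
C = -⅔ (C = 4/(-2 + (0*3 - 4)) = 4/(-2 + (0 - 4)) = 4/(-2 - 4) = 4/(-6) = 4*(-⅙) = -⅔ ≈ -0.66667)
C + n(-11, -14) = -⅔ + 4 = 10/3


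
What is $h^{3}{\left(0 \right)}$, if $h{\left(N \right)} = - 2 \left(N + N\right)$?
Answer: $0$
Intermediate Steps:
$h{\left(N \right)} = - 4 N$ ($h{\left(N \right)} = - 2 \cdot 2 N = - 4 N$)
$h^{3}{\left(0 \right)} = \left(\left(-4\right) 0\right)^{3} = 0^{3} = 0$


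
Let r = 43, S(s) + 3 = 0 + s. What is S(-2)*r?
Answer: -215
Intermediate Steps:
S(s) = -3 + s (S(s) = -3 + (0 + s) = -3 + s)
S(-2)*r = (-3 - 2)*43 = -5*43 = -215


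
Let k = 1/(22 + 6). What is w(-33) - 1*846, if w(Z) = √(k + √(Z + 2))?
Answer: -846 + √(7 + 196*I*√31)/14 ≈ -844.33 + 1.6632*I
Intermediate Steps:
k = 1/28 ≈ 0.035714
w(Z) = √(1/28 + √(2 + Z)) (w(Z) = √(1/28 + √(Z + 2)) = √(1/28 + √(2 + Z)))
w(-33) - 1*846 = √(7 + 196*√(2 - 33))/14 - 1*846 = √(7 + 196*√(-31))/14 - 846 = √(7 + 196*(I*√31))/14 - 846 = √(7 + 196*I*√31)/14 - 846 = -846 + √(7 + 196*I*√31)/14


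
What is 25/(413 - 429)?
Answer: -25/16 ≈ -1.5625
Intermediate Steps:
25/(413 - 429) = 25/(-16) = -1/16*25 = -25/16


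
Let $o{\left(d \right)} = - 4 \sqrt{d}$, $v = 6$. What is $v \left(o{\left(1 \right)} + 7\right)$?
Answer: $18$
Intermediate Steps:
$v \left(o{\left(1 \right)} + 7\right) = 6 \left(- 4 \sqrt{1} + 7\right) = 6 \left(\left(-4\right) 1 + 7\right) = 6 \left(-4 + 7\right) = 6 \cdot 3 = 18$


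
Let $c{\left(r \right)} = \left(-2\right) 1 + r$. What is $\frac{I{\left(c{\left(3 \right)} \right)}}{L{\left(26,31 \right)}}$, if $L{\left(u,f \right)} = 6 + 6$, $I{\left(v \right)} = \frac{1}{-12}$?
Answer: $- \frac{1}{144} \approx -0.0069444$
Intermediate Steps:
$c{\left(r \right)} = -2 + r$
$I{\left(v \right)} = - \frac{1}{12}$
$L{\left(u,f \right)} = 12$
$\frac{I{\left(c{\left(3 \right)} \right)}}{L{\left(26,31 \right)}} = - \frac{1}{12 \cdot 12} = \left(- \frac{1}{12}\right) \frac{1}{12} = - \frac{1}{144}$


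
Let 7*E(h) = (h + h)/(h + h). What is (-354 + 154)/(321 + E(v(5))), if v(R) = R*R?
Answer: -175/281 ≈ -0.62278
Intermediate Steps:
v(R) = R²
E(h) = ⅐ (E(h) = ((h + h)/(h + h))/7 = ((2*h)/((2*h)))/7 = ((2*h)*(1/(2*h)))/7 = (⅐)*1 = ⅐)
(-354 + 154)/(321 + E(v(5))) = (-354 + 154)/(321 + ⅐) = -200/2248/7 = -200*7/2248 = -175/281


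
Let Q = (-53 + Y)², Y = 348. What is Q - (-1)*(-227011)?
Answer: -139986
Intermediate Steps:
Q = 87025 (Q = (-53 + 348)² = 295² = 87025)
Q - (-1)*(-227011) = 87025 - (-1)*(-227011) = 87025 - 1*227011 = 87025 - 227011 = -139986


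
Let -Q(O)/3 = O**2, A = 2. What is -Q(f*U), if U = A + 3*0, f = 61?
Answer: 44652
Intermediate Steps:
U = 2 (U = 2 + 3*0 = 2 + 0 = 2)
Q(O) = -3*O**2
-Q(f*U) = -(-3)*(61*2)**2 = -(-3)*122**2 = -(-3)*14884 = -1*(-44652) = 44652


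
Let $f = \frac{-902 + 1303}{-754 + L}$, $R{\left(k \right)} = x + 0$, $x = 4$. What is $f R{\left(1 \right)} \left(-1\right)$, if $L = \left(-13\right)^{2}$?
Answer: $\frac{1604}{585} \approx 2.7419$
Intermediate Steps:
$L = 169$
$R{\left(k \right)} = 4$ ($R{\left(k \right)} = 4 + 0 = 4$)
$f = - \frac{401}{585}$ ($f = \frac{-902 + 1303}{-754 + 169} = \frac{401}{-585} = 401 \left(- \frac{1}{585}\right) = - \frac{401}{585} \approx -0.68547$)
$f R{\left(1 \right)} \left(-1\right) = - \frac{401 \cdot 4 \left(-1\right)}{585} = \left(- \frac{401}{585}\right) \left(-4\right) = \frac{1604}{585}$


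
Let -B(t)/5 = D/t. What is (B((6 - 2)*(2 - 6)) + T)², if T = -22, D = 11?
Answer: 88209/256 ≈ 344.57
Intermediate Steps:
B(t) = -55/t
(B((6 - 2)*(2 - 6)) + T)² = (-55*1/((2 - 6)*(6 - 2)) - 22)² = (-55/(4*(-4)) - 22)² = (-55/(-16) - 22)² = (-55*(-1/16) - 22)² = (55/16 - 22)² = (-297/16)² = 88209/256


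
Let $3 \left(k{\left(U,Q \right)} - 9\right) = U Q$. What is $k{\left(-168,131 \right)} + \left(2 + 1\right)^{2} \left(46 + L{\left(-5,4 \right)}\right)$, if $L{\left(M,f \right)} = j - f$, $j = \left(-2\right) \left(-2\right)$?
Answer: $-6913$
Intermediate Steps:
$k{\left(U,Q \right)} = 9 + \frac{Q U}{3}$ ($k{\left(U,Q \right)} = 9 + \frac{U Q}{3} = 9 + \frac{Q U}{3}$)
$j = 4$
$L{\left(M,f \right)} = 4 - f$
$k{\left(-168,131 \right)} + \left(2 + 1\right)^{2} \left(46 + L{\left(-5,4 \right)}\right) = \left(9 + \frac{1}{3} \cdot 131 \left(-168\right)\right) + \left(2 + 1\right)^{2} \left(46 + \left(4 - 4\right)\right) = \left(9 - 7336\right) + 3^{2} \left(46 + \left(4 - 4\right)\right) = -7327 + 9 \left(46 + 0\right) = -7327 + 9 \cdot 46 = -7327 + 414 = -6913$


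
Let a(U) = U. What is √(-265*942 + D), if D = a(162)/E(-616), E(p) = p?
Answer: I*√5920231317/154 ≈ 499.63*I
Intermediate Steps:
D = -81/308 (D = 162/(-616) = 162*(-1/616) = -81/308 ≈ -0.26299)
√(-265*942 + D) = √(-265*942 - 81/308) = √(-249630 - 81/308) = √(-76886121/308) = I*√5920231317/154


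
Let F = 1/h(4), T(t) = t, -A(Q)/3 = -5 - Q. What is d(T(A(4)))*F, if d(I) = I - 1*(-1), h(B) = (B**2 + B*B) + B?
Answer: 7/9 ≈ 0.77778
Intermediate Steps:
h(B) = B + 2*B**2 (h(B) = (B**2 + B**2) + B = 2*B**2 + B = B + 2*B**2)
A(Q) = 15 + 3*Q (A(Q) = -3*(-5 - Q) = 15 + 3*Q)
d(I) = 1 + I (d(I) = I + 1 = 1 + I)
F = 1/36 (F = 1/(4*(1 + 2*4)) = 1/(4*(1 + 8)) = 1/(4*9) = 1/36 ≈ 0.027778)
d(T(A(4)))*F = (1 + (15 + 3*4))*(1/36) = (1 + (15 + 12))*(1/36) = (1 + 27)*(1/36) = 28*(1/36) = 7/9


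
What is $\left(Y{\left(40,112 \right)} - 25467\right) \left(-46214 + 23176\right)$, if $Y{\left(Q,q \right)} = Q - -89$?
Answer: $583736844$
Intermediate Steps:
$Y{\left(Q,q \right)} = 89 + Q$ ($Y{\left(Q,q \right)} = Q + 89 = 89 + Q$)
$\left(Y{\left(40,112 \right)} - 25467\right) \left(-46214 + 23176\right) = \left(\left(89 + 40\right) - 25467\right) \left(-46214 + 23176\right) = \left(129 - 25467\right) \left(-23038\right) = \left(-25338\right) \left(-23038\right) = 583736844$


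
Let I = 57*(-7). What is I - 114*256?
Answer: -29583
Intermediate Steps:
I = -399
I - 114*256 = -399 - 114*256 = -399 - 29184 = -29583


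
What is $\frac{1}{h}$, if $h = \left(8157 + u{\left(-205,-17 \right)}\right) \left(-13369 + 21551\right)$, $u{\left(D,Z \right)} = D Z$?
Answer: $\frac{1}{95254844} \approx 1.0498 \cdot 10^{-8}$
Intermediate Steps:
$h = 95254844$ ($h = \left(8157 - -3485\right) \left(-13369 + 21551\right) = \left(8157 + 3485\right) 8182 = 11642 \cdot 8182 = 95254844$)
$\frac{1}{h} = \frac{1}{95254844}$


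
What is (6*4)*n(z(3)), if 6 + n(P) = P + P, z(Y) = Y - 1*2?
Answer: -96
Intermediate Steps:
z(Y) = -2 + Y (z(Y) = Y - 2 = -2 + Y)
n(P) = -6 + 2*P (n(P) = -6 + (P + P) = -6 + 2*P)
(6*4)*n(z(3)) = (6*4)*(-6 + 2*(-2 + 3)) = 24*(-6 + 2*1) = 24*(-6 + 2) = 24*(-4) = -96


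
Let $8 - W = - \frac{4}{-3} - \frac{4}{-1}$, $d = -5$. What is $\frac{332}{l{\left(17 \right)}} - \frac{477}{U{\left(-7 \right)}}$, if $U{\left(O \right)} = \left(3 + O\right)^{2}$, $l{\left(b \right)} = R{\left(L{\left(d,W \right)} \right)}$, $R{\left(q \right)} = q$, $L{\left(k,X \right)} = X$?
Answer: $\frac{1515}{16} \approx 94.688$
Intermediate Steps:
$W = \frac{8}{3}$ ($W = 8 - \left(- \frac{4}{-3} - \frac{4}{-1}\right) = 8 - \left(\left(-4\right) \left(- \frac{1}{3}\right) - -4\right) = 8 - \left(\frac{4}{3} + 4\right) = 8 - \frac{16}{3} = \frac{8}{3} \approx 2.6667$)
$l{\left(b \right)} = \frac{8}{3}$
$\frac{332}{l{\left(17 \right)}} - \frac{477}{U{\left(-7 \right)}} = \frac{332}{\frac{8}{3}} - \frac{477}{\left(3 - 7\right)^{2}} = 332 \cdot \frac{3}{8} - \frac{477}{\left(-4\right)^{2}} = \frac{249}{2} - \frac{477}{16} = \frac{1515}{16}$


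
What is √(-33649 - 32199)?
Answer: 2*I*√16462 ≈ 256.61*I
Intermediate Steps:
√(-33649 - 32199) = √(-65848) = 2*I*√16462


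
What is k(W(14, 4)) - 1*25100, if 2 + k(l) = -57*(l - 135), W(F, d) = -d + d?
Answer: -17407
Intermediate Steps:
W(F, d) = 0
k(l) = 7693 - 57*l (k(l) = -2 - 57*(l - 135) = -2 - 57*(-135 + l) = -2 + (7695 - 57*l) = 7693 - 57*l)
k(W(14, 4)) - 1*25100 = (7693 - 57*0) - 1*25100 = (7693 + 0) - 25100 = 7693 - 25100 = -17407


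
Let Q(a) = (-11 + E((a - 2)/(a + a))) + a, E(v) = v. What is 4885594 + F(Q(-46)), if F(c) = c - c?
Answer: 4885594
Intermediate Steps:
Q(a) = -11 + a + (-2 + a)/(2*a) (Q(a) = (-11 + (a - 2)/(a + a)) + a = (-11 + (-2 + a)/((2*a))) + a = (-11 + (-2 + a)*(1/(2*a))) + a = (-11 + (-2 + a)/(2*a)) + a = -11 + a + (-2 + a)/(2*a))
F(c) = 0
4885594 + F(Q(-46)) = 4885594 + 0 = 4885594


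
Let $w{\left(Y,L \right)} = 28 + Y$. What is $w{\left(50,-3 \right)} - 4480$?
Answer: $-4402$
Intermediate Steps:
$w{\left(50,-3 \right)} - 4480 = \left(28 + 50\right) - 4480 = 78 - 4480 = -4402$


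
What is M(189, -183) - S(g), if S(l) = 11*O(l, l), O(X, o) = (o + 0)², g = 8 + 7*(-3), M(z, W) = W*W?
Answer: 31630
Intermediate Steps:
M(z, W) = W²
g = -13 (g = 8 - 21 = -13)
O(X, o) = o²
S(l) = 11*l²
M(189, -183) - S(g) = (-183)² - 11*(-13)² = 33489 - 11*169 = 33489 - 1*1859 = 33489 - 1859 = 31630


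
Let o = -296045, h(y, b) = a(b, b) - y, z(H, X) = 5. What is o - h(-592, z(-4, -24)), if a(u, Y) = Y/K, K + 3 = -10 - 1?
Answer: -4152913/14 ≈ -2.9664e+5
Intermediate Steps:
K = -14 (K = -3 + (-10 - 1) = -3 - 11 = -14)
a(u, Y) = -Y/14 (a(u, Y) = Y/(-14) = Y*(-1/14) = -Y/14)
h(y, b) = -y - b/14 (h(y, b) = -b/14 - y = -y - b/14)
o - h(-592, z(-4, -24)) = -296045 - (-1*(-592) - 1/14*5) = -296045 - (592 - 5/14) = -296045 - 1*8283/14 = -296045 - 8283/14 = -4152913/14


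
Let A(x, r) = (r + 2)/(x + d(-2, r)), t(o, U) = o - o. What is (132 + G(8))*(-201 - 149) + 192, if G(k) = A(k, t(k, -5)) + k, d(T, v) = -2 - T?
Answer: -97791/2 ≈ -48896.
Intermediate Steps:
t(o, U) = 0
A(x, r) = (2 + r)/x (A(x, r) = (r + 2)/(x + (-2 - 1*(-2))) = (2 + r)/(x + (-2 + 2)) = (2 + r)/(x + 0) = (2 + r)/x)
G(k) = k + 2/k (G(k) = (2 + 0)/k + k = 2/k + k = k + 2/k)
(132 + G(8))*(-201 - 149) + 192 = (132 + (8 + 2/8))*(-201 - 149) + 192 = (132 + (8 + 2*(1/8)))*(-350) + 192 = (132 + (8 + 1/4))*(-350) + 192 = (132 + 33/4)*(-350) + 192 = (561/4)*(-350) + 192 = -98175/2 + 192 = -97791/2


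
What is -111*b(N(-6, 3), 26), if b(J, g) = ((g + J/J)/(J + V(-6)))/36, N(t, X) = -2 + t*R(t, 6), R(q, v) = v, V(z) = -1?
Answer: 111/52 ≈ 2.1346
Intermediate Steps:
N(t, X) = -2 + 6*t (N(t, X) = -2 + t*6 = -2 + 6*t)
b(J, g) = (1 + g)/(36*(-1 + J)) (b(J, g) = ((g + J/J)/(J - 1))/36 = ((g + 1)/(-1 + J))*(1/36) = ((1 + g)/(-1 + J))*(1/36) = (1 + g)/(36*(-1 + J)))
-111*b(N(-6, 3), 26) = -37*(1 + 26)/(12*(-1 + (-2 + 6*(-6)))) = -37*27/(12*(-1 + (-2 - 36))) = -37*27/(12*(-1 - 38)) = -37*27/(12*(-39)) = -37*(-1)*27/(12*39) = -111*(-1/52) = 111/52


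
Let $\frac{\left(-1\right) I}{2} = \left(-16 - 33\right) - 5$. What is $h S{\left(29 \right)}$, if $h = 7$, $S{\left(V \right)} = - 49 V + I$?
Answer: $-9191$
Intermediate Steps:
$I = 108$ ($I = - 2 \left(\left(-16 - 33\right) - 5\right) = - 2 \left(-49 - 5\right) = \left(-2\right) \left(-54\right) = 108$)
$S{\left(V \right)} = 108 - 49 V$ ($S{\left(V \right)} = - 49 V + 108 = 108 - 49 V$)
$h S{\left(29 \right)} = 7 \left(108 - 1421\right) = 7 \left(-1313\right) = -9191$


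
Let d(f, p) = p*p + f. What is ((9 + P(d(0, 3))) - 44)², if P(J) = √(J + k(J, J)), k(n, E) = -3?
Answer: (35 - √6)² ≈ 1059.5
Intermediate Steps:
d(f, p) = f + p² (d(f, p) = p² + f = f + p²)
P(J) = √(-3 + J) (P(J) = √(J - 3) = √(-3 + J))
((9 + P(d(0, 3))) - 44)² = ((9 + √(-3 + (0 + 3²))) - 44)² = ((9 + √(-3 + (0 + 9))) - 44)² = ((9 + √(-3 + 9)) - 44)² = ((9 + √6) - 44)² = (-35 + √6)²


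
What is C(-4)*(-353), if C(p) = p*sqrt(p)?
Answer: 2824*I ≈ 2824.0*I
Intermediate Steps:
C(p) = p**(3/2)
C(-4)*(-353) = (-4)**(3/2)*(-353) = -8*I*(-353) = 2824*I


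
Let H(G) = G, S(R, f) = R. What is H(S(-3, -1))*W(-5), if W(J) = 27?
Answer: -81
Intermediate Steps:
H(S(-3, -1))*W(-5) = -3*27 = -81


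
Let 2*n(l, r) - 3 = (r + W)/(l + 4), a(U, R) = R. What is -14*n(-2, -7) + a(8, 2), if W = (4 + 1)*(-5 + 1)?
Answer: 151/2 ≈ 75.500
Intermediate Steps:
W = -20 (W = 5*(-4) = -20)
n(l, r) = 3/2 + (-20 + r)/(2*(4 + l)) (n(l, r) = 3/2 + ((r - 20)/(l + 4))/2 = 3/2 + ((-20 + r)/(4 + l))/2 = 3/2 + (-20 + r)/(2*(4 + l)))
-14*n(-2, -7) + a(8, 2) = -7*(-8 - 7 + 3*(-2))/(4 - 2) + 2 = -7*(-8 - 7 - 6)/2 + 2 = -7*(-21)/2 + 2 = -14*(-21/4) + 2 = 147/2 + 2 = 151/2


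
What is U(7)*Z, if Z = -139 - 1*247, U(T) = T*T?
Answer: -18914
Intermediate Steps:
U(T) = T²
Z = -386 (Z = -139 - 247 = -386)
U(7)*Z = 7²*(-386) = 49*(-386) = -18914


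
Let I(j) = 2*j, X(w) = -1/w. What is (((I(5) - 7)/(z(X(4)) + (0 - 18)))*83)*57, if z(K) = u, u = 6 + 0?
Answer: -4731/4 ≈ -1182.8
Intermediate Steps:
u = 6
z(K) = 6
(((I(5) - 7)/(z(X(4)) + (0 - 18)))*83)*57 = (((2*5 - 7)/(6 + (0 - 18)))*83)*57 = (((10 - 7)/(6 - 18))*83)*57 = ((3/(-12))*83)*57 = ((3*(-1/12))*83)*57 = -¼*83*57 = -83/4*57 = -4731/4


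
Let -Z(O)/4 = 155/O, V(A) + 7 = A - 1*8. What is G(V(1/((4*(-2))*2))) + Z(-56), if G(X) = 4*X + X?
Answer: -7195/112 ≈ -64.241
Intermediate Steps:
V(A) = -15 + A (V(A) = -7 + (A - 1*8) = -7 + (A - 8) = -7 + (-8 + A) = -15 + A)
G(X) = 5*X
Z(O) = -620/O
G(V(1/((4*(-2))*2))) + Z(-56) = 5*(-15 + 1/((4*(-2))*2)) - 620/(-56) = 5*(-15 + 1/(-8*2)) - 620*(-1/56) = 5*(-15 + 1/(-16)) + 155/14 = 5*(-15 - 1/16) + 155/14 = 5*(-241/16) + 155/14 = -1205/16 + 155/14 = -7195/112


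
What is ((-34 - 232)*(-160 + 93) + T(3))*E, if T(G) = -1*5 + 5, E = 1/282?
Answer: 8911/141 ≈ 63.199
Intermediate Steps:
E = 1/282 ≈ 0.0035461
T(G) = 0 (T(G) = -5 + 5 = 0)
((-34 - 232)*(-160 + 93) + T(3))*E = ((-34 - 232)*(-160 + 93) + 0)*(1/282) = (-266*(-67) + 0)*(1/282) = (17822 + 0)*(1/282) = 17822*(1/282) = 8911/141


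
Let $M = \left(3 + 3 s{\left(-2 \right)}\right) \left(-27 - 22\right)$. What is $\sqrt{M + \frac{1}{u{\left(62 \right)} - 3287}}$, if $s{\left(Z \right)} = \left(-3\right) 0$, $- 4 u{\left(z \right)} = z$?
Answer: $\frac{i \sqrt{6413038885}}{6605} \approx 12.124 i$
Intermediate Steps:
$u{\left(z \right)} = - \frac{z}{4}$
$s{\left(Z \right)} = 0$
$M = -147$ ($M = \left(3 + 3 \cdot 0\right) \left(-27 - 22\right) = \left(3 + 0\right) \left(-49\right) = 3 \left(-49\right) = -147$)
$\sqrt{M + \frac{1}{u{\left(62 \right)} - 3287}} = \sqrt{-147 + \frac{1}{\left(- \frac{1}{4}\right) 62 - 3287}} = \sqrt{-147 + \frac{1}{- \frac{31}{2} - 3287}} = \sqrt{-147 + \frac{1}{- \frac{6605}{2}}} = \sqrt{-147 - \frac{2}{6605}} = \sqrt{- \frac{970937}{6605}} = \frac{i \sqrt{6413038885}}{6605}$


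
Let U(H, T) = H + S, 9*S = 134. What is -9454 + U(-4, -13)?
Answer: -84988/9 ≈ -9443.1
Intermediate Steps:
S = 134/9 (S = (⅑)*134 = 134/9 ≈ 14.889)
U(H, T) = 134/9 + H (U(H, T) = H + 134/9 = 134/9 + H)
-9454 + U(-4, -13) = -9454 + (134/9 - 4) = -9454 + 98/9 = -84988/9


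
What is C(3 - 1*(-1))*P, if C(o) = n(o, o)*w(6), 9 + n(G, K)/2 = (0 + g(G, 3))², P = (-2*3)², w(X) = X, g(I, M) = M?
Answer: 0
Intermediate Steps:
P = 36 (P = (-6)² = 36)
n(G, K) = 0 (n(G, K) = -18 + 2*(0 + 3)² = -18 + 2*3² = -18 + 2*9 = -18 + 18 = 0)
C(o) = 0 (C(o) = 0*6 = 0)
C(3 - 1*(-1))*P = 0*36 = 0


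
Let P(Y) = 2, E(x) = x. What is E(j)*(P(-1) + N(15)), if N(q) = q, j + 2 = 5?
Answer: 51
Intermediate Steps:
j = 3 (j = -2 + 5 = 3)
E(j)*(P(-1) + N(15)) = 3*(2 + 15) = 3*17 = 51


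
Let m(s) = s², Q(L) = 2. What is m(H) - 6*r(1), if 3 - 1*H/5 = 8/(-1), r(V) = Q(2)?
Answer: 3013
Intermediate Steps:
r(V) = 2
H = 55 (H = 15 - 40/(-1) = 15 - 40*(-1) = 15 - 5*(-8) = 15 + 40 = 55)
m(H) - 6*r(1) = 55² - 6*2 = 3025 - 12 = 3013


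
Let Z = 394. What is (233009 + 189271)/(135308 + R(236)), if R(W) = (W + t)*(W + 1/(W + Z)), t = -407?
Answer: 29559600/6646621 ≈ 4.4473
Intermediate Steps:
R(W) = (-407 + W)*(W + 1/(394 + W)) (R(W) = (W - 407)*(W + 1/(W + 394)) = (-407 + W)*(W + 1/(394 + W)))
(233009 + 189271)/(135308 + R(236)) = (233009 + 189271)/(135308 + (-407 + 236³ - 160357*236 - 13*236²)/(394 + 236)) = 422280/(135308 + (-407 + 13144256 - 37844252 - 13*55696)/630) = 422280/(135308 + (-407 + 13144256 - 37844252 - 724048)/630) = 422280/(135308 + (1/630)*(-25424451)) = 422280/(135308 - 2824939/70) = 422280/(6646621/70) = 422280*(70/6646621) = 29559600/6646621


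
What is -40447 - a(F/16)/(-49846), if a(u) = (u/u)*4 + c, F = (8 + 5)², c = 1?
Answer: -2016121157/49846 ≈ -40447.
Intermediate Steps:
F = 169 (F = 13² = 169)
a(u) = 5 (a(u) = (u/u)*4 + 1 = 1*4 + 1 = 4 + 1 = 5)
-40447 - a(F/16)/(-49846) = -40447 - 5/(-49846) = -40447 - 5*(-1)/49846 = -40447 - 1*(-5/49846) = -40447 + 5/49846 = -2016121157/49846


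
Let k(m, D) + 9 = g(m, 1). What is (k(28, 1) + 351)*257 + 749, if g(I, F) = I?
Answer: 95839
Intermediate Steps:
k(m, D) = -9 + m
(k(28, 1) + 351)*257 + 749 = ((-9 + 28) + 351)*257 + 749 = (19 + 351)*257 + 749 = 370*257 + 749 = 95090 + 749 = 95839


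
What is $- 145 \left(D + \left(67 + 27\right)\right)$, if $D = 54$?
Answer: $-21460$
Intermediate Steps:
$- 145 \left(D + \left(67 + 27\right)\right) = - 145 \left(54 + \left(67 + 27\right)\right) = - 145 \left(54 + 94\right) = \left(-145\right) 148 = -21460$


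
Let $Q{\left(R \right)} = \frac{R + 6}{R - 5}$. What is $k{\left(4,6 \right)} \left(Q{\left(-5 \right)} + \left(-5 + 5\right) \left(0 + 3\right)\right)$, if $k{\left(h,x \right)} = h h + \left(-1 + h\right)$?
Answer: $- \frac{19}{10} \approx -1.9$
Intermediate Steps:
$k{\left(h,x \right)} = -1 + h + h^{2}$ ($k{\left(h,x \right)} = h^{2} + \left(-1 + h\right) = -1 + h + h^{2}$)
$Q{\left(R \right)} = \frac{6 + R}{-5 + R}$
$k{\left(4,6 \right)} \left(Q{\left(-5 \right)} + \left(-5 + 5\right) \left(0 + 3\right)\right) = \left(-1 + 4 + 4^{2}\right) \left(\frac{6 - 5}{-5 - 5} + \left(-5 + 5\right) \left(0 + 3\right)\right) = \left(-1 + 4 + 16\right) \left(\frac{1}{-10} \cdot 1 + 0 \cdot 3\right) = 19 \left(\left(- \frac{1}{10}\right) 1 + 0\right) = 19 \left(- \frac{1}{10} + 0\right) = 19 \left(- \frac{1}{10}\right) = - \frac{19}{10}$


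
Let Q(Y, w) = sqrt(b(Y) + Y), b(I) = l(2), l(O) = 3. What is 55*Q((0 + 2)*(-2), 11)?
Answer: 55*I ≈ 55.0*I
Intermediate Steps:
b(I) = 3
Q(Y, w) = sqrt(3 + Y)
55*Q((0 + 2)*(-2), 11) = 55*sqrt(3 + (0 + 2)*(-2)) = 55*sqrt(3 + 2*(-2)) = 55*sqrt(3 - 4) = 55*sqrt(-1) = 55*I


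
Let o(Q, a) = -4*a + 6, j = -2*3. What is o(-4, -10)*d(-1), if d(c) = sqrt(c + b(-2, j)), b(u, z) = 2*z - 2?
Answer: 46*I*sqrt(15) ≈ 178.16*I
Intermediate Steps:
j = -6
o(Q, a) = 6 - 4*a
b(u, z) = -2 + 2*z
d(c) = sqrt(-14 + c) (d(c) = sqrt(c + (-2 + 2*(-6))) = sqrt(c + (-2 - 12)) = sqrt(c - 14) = sqrt(-14 + c))
o(-4, -10)*d(-1) = (6 - 4*(-10))*sqrt(-14 - 1) = (6 + 40)*sqrt(-15) = 46*(I*sqrt(15)) = 46*I*sqrt(15)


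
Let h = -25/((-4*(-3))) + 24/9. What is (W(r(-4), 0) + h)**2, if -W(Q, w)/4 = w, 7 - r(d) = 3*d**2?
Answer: 49/144 ≈ 0.34028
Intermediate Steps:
r(d) = 7 - 3*d**2
W(Q, w) = -4*w
h = 7/12 (h = -25/12 + 24*(1/9) = -25*1/12 + 8/3 = -25/12 + 8/3 = 7/12 ≈ 0.58333)
(W(r(-4), 0) + h)**2 = (-4*0 + 7/12)**2 = (0 + 7/12)**2 = (7/12)**2 = 49/144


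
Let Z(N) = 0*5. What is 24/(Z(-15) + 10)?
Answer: 12/5 ≈ 2.4000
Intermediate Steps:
Z(N) = 0
24/(Z(-15) + 10) = 24/(0 + 10) = 24/10 = 24*(⅒) = 12/5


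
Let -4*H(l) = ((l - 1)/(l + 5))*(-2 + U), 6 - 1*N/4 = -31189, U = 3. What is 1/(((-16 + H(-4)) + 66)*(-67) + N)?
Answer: 4/485385 ≈ 8.2409e-6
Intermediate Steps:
N = 124780 (N = 24 - 4*(-31189) = 24 + 124756 = 124780)
H(l) = -(-1 + l)/(4*(5 + l)) (H(l) = -(l - 1)/(l + 5)*(-2 + 3)/4 = -(-1 + l)/(5 + l)/4 = -(-1 + l)/(4*(5 + l)))
1/(((-16 + H(-4)) + 66)*(-67) + N) = 1/(((-16 + (1 - 1*(-4))/(4*(5 - 4))) + 66)*(-67) + 124780) = 1/(((-16 + (¼)*(1 + 4)/1) + 66)*(-67) + 124780) = 1/(((-16 + (¼)*1*5) + 66)*(-67) + 124780) = 1/(((-16 + 5/4) + 66)*(-67) + 124780) = 1/((-59/4 + 66)*(-67) + 124780) = 1/((205/4)*(-67) + 124780) = 1/(-13735/4 + 124780) = 1/(485385/4) = 4/485385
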